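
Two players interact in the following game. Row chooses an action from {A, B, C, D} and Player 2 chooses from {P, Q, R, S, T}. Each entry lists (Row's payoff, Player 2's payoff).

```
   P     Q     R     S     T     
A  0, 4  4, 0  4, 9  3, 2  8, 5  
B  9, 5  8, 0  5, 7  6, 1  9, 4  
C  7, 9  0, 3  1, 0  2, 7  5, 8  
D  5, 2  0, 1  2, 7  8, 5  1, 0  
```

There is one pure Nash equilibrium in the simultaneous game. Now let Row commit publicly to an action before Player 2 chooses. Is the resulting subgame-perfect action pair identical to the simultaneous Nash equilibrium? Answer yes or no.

Work backward from Player 2's decision.
- A → Player 2 plays R (best of 4, 0, 9, 2, 5); Row gets 4.
- B → Player 2 plays R (best of 5, 0, 7, 1, 4); Row gets 5.
- C → Player 2 plays P (best of 9, 3, 0, 7, 8); Row gets 7.
- D → Player 2 plays R (best of 2, 1, 7, 5, 0); Row gets 2.
Among 4, 5, 7, 2, the best is 7 at C. Subgame-perfect outcome: (C, P) with payoffs (7, 9).
Under simultaneous play:
Row's best replies: P→B; Q→B; R→B; S→D; T→B.
Player 2's best replies: A→R; B→R; C→P; D→R.
Only (B, R) has each player best-responding; Nash payoffs (5, 7).
Sequential outcome (C, P) differs from the Nash profile (B, R).

no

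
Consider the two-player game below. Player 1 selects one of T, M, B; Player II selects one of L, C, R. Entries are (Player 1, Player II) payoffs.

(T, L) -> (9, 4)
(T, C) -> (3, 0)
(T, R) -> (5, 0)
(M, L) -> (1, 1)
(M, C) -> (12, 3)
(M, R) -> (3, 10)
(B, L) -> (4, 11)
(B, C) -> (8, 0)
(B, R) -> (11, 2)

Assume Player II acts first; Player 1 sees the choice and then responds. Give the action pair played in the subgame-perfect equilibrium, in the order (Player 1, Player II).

Backward induction with Player II moving first.
- L → Player 1 plays T (best of 9, 1, 4); Player II gets 4.
- C → Player 1 plays M (best of 3, 12, 8); Player II gets 3.
- R → Player 1 plays B (best of 5, 3, 11); Player II gets 2.
Among 4, 3, 2, the best is 4 at L. Subgame-perfect outcome: (T, L) with payoffs (9, 4).

(T, L)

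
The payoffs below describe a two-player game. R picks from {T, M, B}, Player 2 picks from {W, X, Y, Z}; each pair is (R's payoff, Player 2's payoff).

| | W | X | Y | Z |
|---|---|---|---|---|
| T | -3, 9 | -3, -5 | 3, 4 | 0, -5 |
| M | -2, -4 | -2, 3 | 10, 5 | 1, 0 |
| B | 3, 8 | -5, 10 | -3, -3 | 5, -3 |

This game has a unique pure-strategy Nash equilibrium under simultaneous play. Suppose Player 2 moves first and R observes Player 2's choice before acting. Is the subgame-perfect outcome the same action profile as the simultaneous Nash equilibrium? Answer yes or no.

Work backward from R's decision.
- W: BR = B, leader payoff 8.
- X: BR = M, leader payoff 3.
- Y: BR = M, leader payoff 5.
- Z: BR = B, leader payoff -3.
Maximizing over 8, 3, 5, -3, Player 2 chooses W. Subgame-perfect outcome: (B, W) with payoffs (3, 8).
For the simultaneous game, intersect best replies.
R's best replies: W→B; X→M; Y→M; Z→B.
Player 2's best replies: T→W; M→Y; B→X.
Only (M, Y) has each player best-responding; Nash payoffs (10, 5).
Sequential outcome (B, W) differs from the Nash profile (M, Y).

no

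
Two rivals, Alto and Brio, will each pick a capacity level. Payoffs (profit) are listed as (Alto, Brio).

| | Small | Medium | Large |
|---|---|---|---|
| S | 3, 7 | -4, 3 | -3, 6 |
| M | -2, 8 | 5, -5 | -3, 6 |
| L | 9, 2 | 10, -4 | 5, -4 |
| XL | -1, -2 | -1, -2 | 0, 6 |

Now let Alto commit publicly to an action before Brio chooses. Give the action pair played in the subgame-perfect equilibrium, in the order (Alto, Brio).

(L, Small)

Backward induction with Alto moving first.
- S: BR = Small, leader payoff 3.
- M: BR = Small, leader payoff -2.
- L: BR = Small, leader payoff 9.
- XL: BR = Large, leader payoff 0.
Alto's induced payoffs are 3, -2, 9, 0, so Alto commits to L. Subgame-perfect outcome: (L, Small) with payoffs (9, 2).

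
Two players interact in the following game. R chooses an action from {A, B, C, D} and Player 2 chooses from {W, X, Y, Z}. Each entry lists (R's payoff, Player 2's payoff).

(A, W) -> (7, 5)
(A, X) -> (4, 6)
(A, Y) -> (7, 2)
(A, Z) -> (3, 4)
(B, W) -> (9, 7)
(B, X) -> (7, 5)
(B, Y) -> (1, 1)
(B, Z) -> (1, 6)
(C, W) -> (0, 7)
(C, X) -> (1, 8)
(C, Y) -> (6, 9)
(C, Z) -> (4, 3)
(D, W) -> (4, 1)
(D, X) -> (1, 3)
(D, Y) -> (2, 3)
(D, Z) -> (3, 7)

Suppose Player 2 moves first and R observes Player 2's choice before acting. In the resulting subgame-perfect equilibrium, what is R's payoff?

9

Work backward from R's decision.
- W: R compares 7, 9, 0, 4 and picks B; Player 2 would get 7.
- X: R compares 4, 7, 1, 1 and picks B; Player 2 would get 5.
- Y: R compares 7, 1, 6, 2 and picks A; Player 2 would get 2.
- Z: R compares 3, 1, 4, 3 and picks C; Player 2 would get 3.
Among 7, 5, 2, 3, the best is 7 at W. Subgame-perfect outcome: (B, W) with payoffs (9, 7).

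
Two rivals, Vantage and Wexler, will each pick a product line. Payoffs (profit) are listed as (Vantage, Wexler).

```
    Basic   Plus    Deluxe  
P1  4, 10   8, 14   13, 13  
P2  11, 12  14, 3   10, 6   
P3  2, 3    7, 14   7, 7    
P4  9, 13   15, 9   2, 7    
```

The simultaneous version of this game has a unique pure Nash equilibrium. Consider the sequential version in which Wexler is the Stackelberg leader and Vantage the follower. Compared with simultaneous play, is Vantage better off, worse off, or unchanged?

better off

Backward induction with Wexler moving first.
- Basic: Vantage compares 4, 11, 2, 9 and picks P2; Wexler would get 12.
- Plus: Vantage compares 8, 14, 7, 15 and picks P4; Wexler would get 9.
- Deluxe: Vantage compares 13, 10, 7, 2 and picks P1; Wexler would get 13.
Wexler's induced payoffs are 12, 9, 13, so Wexler commits to Deluxe. Subgame-perfect outcome: (P1, Deluxe) with payoffs (13, 13).
Now find the simultaneous Nash equilibrium.
Vantage's best replies: Basic→P2; Plus→P4; Deluxe→P1.
Wexler's best replies: P1→Plus; P2→Basic; P3→Plus; P4→Basic.
The unique mutual best reply is (P2, Basic), giving (11, 12).
Vantage earns 13 sequentially versus 11 at the Nash outcome: better off.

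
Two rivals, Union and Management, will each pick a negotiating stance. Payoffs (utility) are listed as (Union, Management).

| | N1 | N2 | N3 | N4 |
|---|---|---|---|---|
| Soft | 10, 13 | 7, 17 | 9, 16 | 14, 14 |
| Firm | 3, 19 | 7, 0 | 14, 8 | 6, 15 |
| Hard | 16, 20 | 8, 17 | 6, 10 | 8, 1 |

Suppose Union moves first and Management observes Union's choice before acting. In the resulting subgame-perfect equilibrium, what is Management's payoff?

Work backward from Management's decision.
- Soft → Management plays N2 (best of 13, 17, 16, 14); Union gets 7.
- Firm → Management plays N1 (best of 19, 0, 8, 15); Union gets 3.
- Hard → Management plays N1 (best of 20, 17, 10, 1); Union gets 16.
Among 7, 3, 16, the best is 16 at Hard. Subgame-perfect outcome: (Hard, N1) with payoffs (16, 20).

20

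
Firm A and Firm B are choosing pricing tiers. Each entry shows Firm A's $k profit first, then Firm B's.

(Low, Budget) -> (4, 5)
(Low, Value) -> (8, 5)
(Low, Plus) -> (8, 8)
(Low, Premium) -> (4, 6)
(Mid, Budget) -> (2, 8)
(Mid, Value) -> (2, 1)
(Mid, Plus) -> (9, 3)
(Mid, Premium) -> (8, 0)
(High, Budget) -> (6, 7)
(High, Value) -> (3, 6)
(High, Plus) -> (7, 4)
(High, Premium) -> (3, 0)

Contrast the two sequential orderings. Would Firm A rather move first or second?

first

If Firm A leads: Firm B's best replies are Low→Plus, Mid→Budget, High→Budget; Firm A's induced payoffs 8, 2, 6; outcome (Low, Plus), payoffs (8, 8).
If Firm B leads: Firm A's best replies are Budget→High, Value→Low, Plus→Mid, Premium→Mid; Firm B's induced payoffs 7, 5, 3, 0; outcome (High, Budget), payoffs (6, 7).
Firm A gets 8 moving first and 6 moving second, so Firm A prefers to move first.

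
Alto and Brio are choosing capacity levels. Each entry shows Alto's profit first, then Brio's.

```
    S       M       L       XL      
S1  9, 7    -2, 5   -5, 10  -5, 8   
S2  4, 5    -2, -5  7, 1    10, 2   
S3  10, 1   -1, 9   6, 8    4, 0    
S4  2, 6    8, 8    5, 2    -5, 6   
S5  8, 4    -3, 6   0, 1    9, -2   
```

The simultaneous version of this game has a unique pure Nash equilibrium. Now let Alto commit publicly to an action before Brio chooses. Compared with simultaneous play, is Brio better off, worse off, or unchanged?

unchanged

Backward induction with Alto moving first.
- S1: Brio compares 7, 5, 10, 8 and picks L; Alto would get -5.
- S2: Brio compares 5, -5, 1, 2 and picks S; Alto would get 4.
- S3: Brio compares 1, 9, 8, 0 and picks M; Alto would get -1.
- S4: Brio compares 6, 8, 2, 6 and picks M; Alto would get 8.
- S5: Brio compares 4, 6, 1, -2 and picks M; Alto would get -3.
Alto's induced payoffs are -5, 4, -1, 8, -3, so Alto commits to S4. Subgame-perfect outcome: (S4, M) with payoffs (8, 8).
Now find the simultaneous Nash equilibrium.
Alto's best replies: S→S3; M→S4; L→S2; XL→S2.
Brio's best replies: S1→L; S2→S; S3→M; S4→M; S5→M.
Only (S4, M) has each player best-responding; Nash payoffs (8, 8).
Brio earns 8 sequentially versus 8 at the Nash outcome: unchanged.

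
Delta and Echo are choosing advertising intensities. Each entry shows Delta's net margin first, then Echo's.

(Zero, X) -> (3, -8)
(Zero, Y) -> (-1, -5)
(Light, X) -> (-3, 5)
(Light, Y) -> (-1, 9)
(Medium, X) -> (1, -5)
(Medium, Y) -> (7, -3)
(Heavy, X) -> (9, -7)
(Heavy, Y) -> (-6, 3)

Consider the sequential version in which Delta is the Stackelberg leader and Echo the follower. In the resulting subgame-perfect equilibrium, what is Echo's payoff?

-3

Work backward from Echo's decision.
- Zero: Echo compares -8, -5 and picks Y; Delta would get -1.
- Light: Echo compares 5, 9 and picks Y; Delta would get -1.
- Medium: Echo compares -5, -3 and picks Y; Delta would get 7.
- Heavy: Echo compares -7, 3 and picks Y; Delta would get -6.
Maximizing over -1, -1, 7, -6, Delta chooses Medium. Subgame-perfect outcome: (Medium, Y) with payoffs (7, -3).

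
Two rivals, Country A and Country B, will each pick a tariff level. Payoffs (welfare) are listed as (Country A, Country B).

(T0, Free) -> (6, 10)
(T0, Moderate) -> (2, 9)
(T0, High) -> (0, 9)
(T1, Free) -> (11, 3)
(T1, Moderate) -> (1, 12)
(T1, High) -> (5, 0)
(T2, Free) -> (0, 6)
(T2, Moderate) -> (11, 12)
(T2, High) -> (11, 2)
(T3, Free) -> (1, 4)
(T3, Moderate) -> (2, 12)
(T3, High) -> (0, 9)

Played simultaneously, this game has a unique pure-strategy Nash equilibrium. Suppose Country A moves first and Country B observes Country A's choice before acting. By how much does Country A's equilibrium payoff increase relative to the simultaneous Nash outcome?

0

Work backward from Country B's decision.
- T0: BR = Free, leader payoff 6.
- T1: BR = Moderate, leader payoff 1.
- T2: BR = Moderate, leader payoff 11.
- T3: BR = Moderate, leader payoff 2.
Among 6, 1, 11, 2, the best is 11 at T2. Subgame-perfect outcome: (T2, Moderate) with payoffs (11, 12).
For the simultaneous game, intersect best replies.
Country A's best replies: Free→T1; Moderate→T2; High→T2.
Country B's best replies: T0→Free; T1→Moderate; T2→Moderate; T3→Moderate.
Only (T2, Moderate) has each player best-responding; Nash payoffs (11, 12).
Country A's commitment gain: 11 − 11 = 0.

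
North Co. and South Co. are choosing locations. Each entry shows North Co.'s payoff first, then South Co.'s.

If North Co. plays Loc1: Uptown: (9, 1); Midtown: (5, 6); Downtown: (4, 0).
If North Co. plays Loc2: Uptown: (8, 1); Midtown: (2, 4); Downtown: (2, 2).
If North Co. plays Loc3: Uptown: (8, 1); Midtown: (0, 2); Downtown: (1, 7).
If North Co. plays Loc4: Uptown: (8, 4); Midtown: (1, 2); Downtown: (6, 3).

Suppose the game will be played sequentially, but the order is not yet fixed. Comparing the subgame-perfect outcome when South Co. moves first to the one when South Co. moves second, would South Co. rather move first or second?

If North Co. leads: South Co.'s best replies are Loc1→Midtown, Loc2→Midtown, Loc3→Downtown, Loc4→Uptown; North Co.'s induced payoffs 5, 2, 1, 8; outcome (Loc4, Uptown), payoffs (8, 4).
If South Co. leads: North Co.'s best replies are Uptown→Loc1, Midtown→Loc1, Downtown→Loc4; South Co.'s induced payoffs 1, 6, 3; outcome (Loc1, Midtown), payoffs (5, 6).
South Co. gets 6 moving first and 4 moving second, so South Co. prefers to move first.

first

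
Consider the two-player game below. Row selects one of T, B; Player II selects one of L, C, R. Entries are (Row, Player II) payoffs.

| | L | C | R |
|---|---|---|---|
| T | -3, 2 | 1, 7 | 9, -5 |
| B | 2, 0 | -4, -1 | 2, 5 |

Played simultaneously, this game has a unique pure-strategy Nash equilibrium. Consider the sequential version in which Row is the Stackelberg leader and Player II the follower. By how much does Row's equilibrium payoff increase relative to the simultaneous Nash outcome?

Work backward from Player II's decision.
- T: Player II compares 2, 7, -5 and picks C; Row would get 1.
- B: Player II compares 0, -1, 5 and picks R; Row would get 2.
Row's induced payoffs are 1, 2, so Row commits to B. Subgame-perfect outcome: (B, R) with payoffs (2, 5).
For the simultaneous game, intersect best replies.
Row's best replies: L→B; C→T; R→T.
Player II's best replies: T→C; B→R.
Only (T, C) has each player best-responding; Nash payoffs (1, 7).
Row's commitment gain: 2 − 1 = 1.

1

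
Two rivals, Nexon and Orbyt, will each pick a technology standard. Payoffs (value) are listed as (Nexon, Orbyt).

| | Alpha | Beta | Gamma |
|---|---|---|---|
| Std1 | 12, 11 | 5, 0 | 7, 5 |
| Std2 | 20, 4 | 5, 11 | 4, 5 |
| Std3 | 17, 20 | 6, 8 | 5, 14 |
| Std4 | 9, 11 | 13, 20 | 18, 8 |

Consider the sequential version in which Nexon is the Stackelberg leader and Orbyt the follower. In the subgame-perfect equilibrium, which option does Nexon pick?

Std3

Solve by backward induction (Nexon leads).
- Std1: Orbyt compares 11, 0, 5 and picks Alpha; Nexon would get 12.
- Std2: Orbyt compares 4, 11, 5 and picks Beta; Nexon would get 5.
- Std3: Orbyt compares 20, 8, 14 and picks Alpha; Nexon would get 17.
- Std4: Orbyt compares 11, 20, 8 and picks Beta; Nexon would get 13.
Nexon's induced payoffs are 12, 5, 17, 13, so Nexon commits to Std3. Subgame-perfect outcome: (Std3, Alpha) with payoffs (17, 20).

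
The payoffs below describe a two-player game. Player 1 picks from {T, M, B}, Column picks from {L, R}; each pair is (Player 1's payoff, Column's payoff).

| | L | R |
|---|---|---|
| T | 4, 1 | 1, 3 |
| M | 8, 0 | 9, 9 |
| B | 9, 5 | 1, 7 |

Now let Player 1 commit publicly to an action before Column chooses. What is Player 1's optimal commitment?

Work backward from Column's decision.
- T: BR = R, leader payoff 1.
- M: BR = R, leader payoff 9.
- B: BR = R, leader payoff 1.
Maximizing over 1, 9, 1, Player 1 chooses M. Subgame-perfect outcome: (M, R) with payoffs (9, 9).

M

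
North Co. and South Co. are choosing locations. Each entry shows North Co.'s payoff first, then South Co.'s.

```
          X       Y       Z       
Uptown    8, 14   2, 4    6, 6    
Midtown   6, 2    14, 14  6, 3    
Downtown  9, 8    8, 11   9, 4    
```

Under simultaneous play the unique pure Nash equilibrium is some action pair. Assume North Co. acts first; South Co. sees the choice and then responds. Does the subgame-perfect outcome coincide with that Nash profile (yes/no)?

Solve by backward induction (North Co. leads).
- Uptown: BR = X, leader payoff 8.
- Midtown: BR = Y, leader payoff 14.
- Downtown: BR = Y, leader payoff 8.
Maximizing over 8, 14, 8, North Co. chooses Midtown. Subgame-perfect outcome: (Midtown, Y) with payoffs (14, 14).
Under simultaneous play:
North Co.'s best replies: X→Downtown; Y→Midtown; Z→Downtown.
South Co.'s best replies: Uptown→X; Midtown→Y; Downtown→Y.
The unique mutual best reply is (Midtown, Y), giving (14, 14).
Sequential outcome (Midtown, Y) coincides with the Nash profile (Midtown, Y).

yes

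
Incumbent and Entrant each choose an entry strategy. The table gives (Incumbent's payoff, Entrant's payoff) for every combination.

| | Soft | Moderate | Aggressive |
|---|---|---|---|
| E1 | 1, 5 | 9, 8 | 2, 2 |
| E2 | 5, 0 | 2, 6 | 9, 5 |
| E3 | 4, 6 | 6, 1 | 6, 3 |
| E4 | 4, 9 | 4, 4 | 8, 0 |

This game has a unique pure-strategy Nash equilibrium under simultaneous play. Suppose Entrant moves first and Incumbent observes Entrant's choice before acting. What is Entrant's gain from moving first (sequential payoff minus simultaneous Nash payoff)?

Work backward from Incumbent's decision.
- Soft: Incumbent compares 1, 5, 4, 4 and picks E2; Entrant would get 0.
- Moderate: Incumbent compares 9, 2, 6, 4 and picks E1; Entrant would get 8.
- Aggressive: Incumbent compares 2, 9, 6, 8 and picks E2; Entrant would get 5.
Among 0, 8, 5, the best is 8 at Moderate. Subgame-perfect outcome: (E1, Moderate) with payoffs (9, 8).
Under simultaneous play:
Incumbent's best replies: Soft→E2; Moderate→E1; Aggressive→E2.
Entrant's best replies: E1→Moderate; E2→Moderate; E3→Soft; E4→Soft.
Only (E1, Moderate) has each player best-responding; Nash payoffs (9, 8).
Entrant's commitment gain: 8 − 8 = 0.

0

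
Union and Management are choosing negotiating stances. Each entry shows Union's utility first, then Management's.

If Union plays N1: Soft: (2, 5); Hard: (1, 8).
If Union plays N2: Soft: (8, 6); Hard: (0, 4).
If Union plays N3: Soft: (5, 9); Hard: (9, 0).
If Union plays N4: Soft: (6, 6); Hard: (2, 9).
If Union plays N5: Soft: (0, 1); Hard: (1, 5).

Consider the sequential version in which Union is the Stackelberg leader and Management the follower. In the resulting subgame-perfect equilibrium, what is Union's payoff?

Backward induction with Union moving first.
- N1: Management compares 5, 8 and picks Hard; Union would get 1.
- N2: Management compares 6, 4 and picks Soft; Union would get 8.
- N3: Management compares 9, 0 and picks Soft; Union would get 5.
- N4: Management compares 6, 9 and picks Hard; Union would get 2.
- N5: Management compares 1, 5 and picks Hard; Union would get 1.
Maximizing over 1, 8, 5, 2, 1, Union chooses N2. Subgame-perfect outcome: (N2, Soft) with payoffs (8, 6).

8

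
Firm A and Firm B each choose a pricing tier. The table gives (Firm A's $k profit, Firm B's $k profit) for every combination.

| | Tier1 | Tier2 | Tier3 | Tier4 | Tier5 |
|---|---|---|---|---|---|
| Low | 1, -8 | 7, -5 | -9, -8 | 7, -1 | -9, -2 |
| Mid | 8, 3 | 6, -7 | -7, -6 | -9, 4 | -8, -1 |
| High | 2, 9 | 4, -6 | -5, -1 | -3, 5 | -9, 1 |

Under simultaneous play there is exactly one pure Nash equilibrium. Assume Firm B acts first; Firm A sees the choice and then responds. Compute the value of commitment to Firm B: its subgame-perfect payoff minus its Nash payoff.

4

Solve by backward induction (Firm B leads).
- Tier1 → Firm A plays Mid (best of 1, 8, 2); Firm B gets 3.
- Tier2 → Firm A plays Low (best of 7, 6, 4); Firm B gets -5.
- Tier3 → Firm A plays High (best of -9, -7, -5); Firm B gets -1.
- Tier4 → Firm A plays Low (best of 7, -9, -3); Firm B gets -1.
- Tier5 → Firm A plays Mid (best of -9, -8, -9); Firm B gets -1.
Firm B's induced payoffs are 3, -5, -1, -1, -1, so Firm B commits to Tier1. Subgame-perfect outcome: (Mid, Tier1) with payoffs (8, 3).
Now find the simultaneous Nash equilibrium.
Firm A's best replies: Tier1→Mid; Tier2→Low; Tier3→High; Tier4→Low; Tier5→Mid.
Firm B's best replies: Low→Tier4; Mid→Tier4; High→Tier1.
Only (Low, Tier4) has each player best-responding; Nash payoffs (7, -1).
Firm B's commitment gain: 3 − -1 = 4.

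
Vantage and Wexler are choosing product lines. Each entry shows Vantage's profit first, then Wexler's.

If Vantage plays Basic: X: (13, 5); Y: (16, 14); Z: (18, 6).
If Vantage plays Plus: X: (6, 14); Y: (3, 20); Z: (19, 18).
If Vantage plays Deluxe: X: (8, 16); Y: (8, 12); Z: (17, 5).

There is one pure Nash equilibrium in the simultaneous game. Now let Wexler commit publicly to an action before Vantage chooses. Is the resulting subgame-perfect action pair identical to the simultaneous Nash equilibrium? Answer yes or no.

Backward induction with Wexler moving first.
- X → Vantage plays Basic (best of 13, 6, 8); Wexler gets 5.
- Y → Vantage plays Basic (best of 16, 3, 8); Wexler gets 14.
- Z → Vantage plays Plus (best of 18, 19, 17); Wexler gets 18.
Among 5, 14, 18, the best is 18 at Z. Subgame-perfect outcome: (Plus, Z) with payoffs (19, 18).
Now find the simultaneous Nash equilibrium.
Vantage's best replies: X→Basic; Y→Basic; Z→Plus.
Wexler's best replies: Basic→Y; Plus→Y; Deluxe→X.
Only (Basic, Y) has each player best-responding; Nash payoffs (16, 14).
Sequential outcome (Plus, Z) differs from the Nash profile (Basic, Y).

no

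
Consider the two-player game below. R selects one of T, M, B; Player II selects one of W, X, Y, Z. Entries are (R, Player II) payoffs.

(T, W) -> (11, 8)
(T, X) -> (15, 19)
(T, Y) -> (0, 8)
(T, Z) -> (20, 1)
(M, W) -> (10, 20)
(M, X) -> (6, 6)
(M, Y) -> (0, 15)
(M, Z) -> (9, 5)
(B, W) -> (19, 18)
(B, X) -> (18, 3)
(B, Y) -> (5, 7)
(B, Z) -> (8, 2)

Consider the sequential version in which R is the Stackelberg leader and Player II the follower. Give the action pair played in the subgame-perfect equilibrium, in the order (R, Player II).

(B, W)

Work backward from Player II's decision.
- T: BR = X, leader payoff 15.
- M: BR = W, leader payoff 10.
- B: BR = W, leader payoff 19.
R's induced payoffs are 15, 10, 19, so R commits to B. Subgame-perfect outcome: (B, W) with payoffs (19, 18).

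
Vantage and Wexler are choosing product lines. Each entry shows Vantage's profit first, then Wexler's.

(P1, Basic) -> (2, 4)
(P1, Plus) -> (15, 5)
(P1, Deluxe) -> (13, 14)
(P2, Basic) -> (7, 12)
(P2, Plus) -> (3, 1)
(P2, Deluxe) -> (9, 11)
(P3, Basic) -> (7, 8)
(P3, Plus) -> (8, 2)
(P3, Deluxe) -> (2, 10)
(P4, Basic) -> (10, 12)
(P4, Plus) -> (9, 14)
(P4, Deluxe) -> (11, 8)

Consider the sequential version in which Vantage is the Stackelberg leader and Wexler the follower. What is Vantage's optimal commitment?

P1

Wexler best-responds to each possible Vantage move:
- P1: BR = Deluxe, leader payoff 13.
- P2: BR = Basic, leader payoff 7.
- P3: BR = Deluxe, leader payoff 2.
- P4: BR = Plus, leader payoff 9.
Among 13, 7, 2, 9, the best is 13 at P1. Subgame-perfect outcome: (P1, Deluxe) with payoffs (13, 14).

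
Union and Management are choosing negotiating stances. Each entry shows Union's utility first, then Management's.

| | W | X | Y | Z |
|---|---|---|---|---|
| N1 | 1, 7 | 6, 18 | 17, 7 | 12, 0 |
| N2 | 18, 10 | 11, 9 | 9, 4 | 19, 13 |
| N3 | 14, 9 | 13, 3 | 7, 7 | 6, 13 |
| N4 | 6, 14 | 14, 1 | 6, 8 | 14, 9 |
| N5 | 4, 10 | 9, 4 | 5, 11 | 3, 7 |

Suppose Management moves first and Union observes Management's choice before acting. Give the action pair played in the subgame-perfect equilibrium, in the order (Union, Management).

(N2, Z)

Union best-responds to each possible Management move:
- W → Union plays N2 (best of 1, 18, 14, 6, 4); Management gets 10.
- X → Union plays N4 (best of 6, 11, 13, 14, 9); Management gets 1.
- Y → Union plays N1 (best of 17, 9, 7, 6, 5); Management gets 7.
- Z → Union plays N2 (best of 12, 19, 6, 14, 3); Management gets 13.
Among 10, 1, 7, 13, the best is 13 at Z. Subgame-perfect outcome: (N2, Z) with payoffs (19, 13).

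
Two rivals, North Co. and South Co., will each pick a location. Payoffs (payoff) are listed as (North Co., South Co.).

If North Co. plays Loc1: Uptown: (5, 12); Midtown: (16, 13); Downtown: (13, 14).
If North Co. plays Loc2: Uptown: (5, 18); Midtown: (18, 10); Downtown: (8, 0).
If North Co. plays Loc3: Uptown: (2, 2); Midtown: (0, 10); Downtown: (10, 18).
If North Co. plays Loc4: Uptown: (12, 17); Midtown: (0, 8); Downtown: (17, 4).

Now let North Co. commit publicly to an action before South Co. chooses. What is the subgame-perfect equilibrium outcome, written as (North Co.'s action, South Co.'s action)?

Backward induction with North Co. moving first.
- Loc1 → South Co. plays Downtown (best of 12, 13, 14); North Co. gets 13.
- Loc2 → South Co. plays Uptown (best of 18, 10, 0); North Co. gets 5.
- Loc3 → South Co. plays Downtown (best of 2, 10, 18); North Co. gets 10.
- Loc4 → South Co. plays Uptown (best of 17, 8, 4); North Co. gets 12.
North Co.'s induced payoffs are 13, 5, 10, 12, so North Co. commits to Loc1. Subgame-perfect outcome: (Loc1, Downtown) with payoffs (13, 14).

(Loc1, Downtown)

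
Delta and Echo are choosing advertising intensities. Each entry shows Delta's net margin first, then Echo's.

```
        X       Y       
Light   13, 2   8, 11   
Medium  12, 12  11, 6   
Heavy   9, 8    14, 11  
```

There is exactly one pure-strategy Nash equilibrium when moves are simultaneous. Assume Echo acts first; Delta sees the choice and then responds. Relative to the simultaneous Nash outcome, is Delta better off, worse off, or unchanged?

unchanged

Solve by backward induction (Echo leads).
- X → Delta plays Light (best of 13, 12, 9); Echo gets 2.
- Y → Delta plays Heavy (best of 8, 11, 14); Echo gets 11.
Maximizing over 2, 11, Echo chooses Y. Subgame-perfect outcome: (Heavy, Y) with payoffs (14, 11).
Under simultaneous play:
Delta's best replies: X→Light; Y→Heavy.
Echo's best replies: Light→Y; Medium→X; Heavy→Y.
The unique mutual best reply is (Heavy, Y), giving (14, 11).
Delta earns 14 sequentially versus 14 at the Nash outcome: unchanged.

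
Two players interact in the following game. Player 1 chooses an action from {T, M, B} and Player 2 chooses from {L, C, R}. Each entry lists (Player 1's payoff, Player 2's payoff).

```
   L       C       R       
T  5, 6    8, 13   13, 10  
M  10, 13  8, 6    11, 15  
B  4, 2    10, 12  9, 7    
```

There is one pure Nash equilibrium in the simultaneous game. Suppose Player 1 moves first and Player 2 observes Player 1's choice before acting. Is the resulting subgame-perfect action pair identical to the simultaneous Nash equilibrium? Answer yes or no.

no

Backward induction with Player 1 moving first.
- T: BR = C, leader payoff 8.
- M: BR = R, leader payoff 11.
- B: BR = C, leader payoff 10.
Maximizing over 8, 11, 10, Player 1 chooses M. Subgame-perfect outcome: (M, R) with payoffs (11, 15).
Under simultaneous play:
Player 1's best replies: L→M; C→B; R→T.
Player 2's best replies: T→C; M→R; B→C.
Only (B, C) has each player best-responding; Nash payoffs (10, 12).
Sequential outcome (M, R) differs from the Nash profile (B, C).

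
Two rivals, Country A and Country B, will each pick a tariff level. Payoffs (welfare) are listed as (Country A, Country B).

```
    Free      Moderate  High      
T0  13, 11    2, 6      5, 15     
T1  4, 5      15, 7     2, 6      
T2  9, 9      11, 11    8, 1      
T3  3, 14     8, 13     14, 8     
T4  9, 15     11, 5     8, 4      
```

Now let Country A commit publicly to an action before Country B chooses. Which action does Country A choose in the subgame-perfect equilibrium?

Country B best-responds to each possible Country A move:
- T0: Country B compares 11, 6, 15 and picks High; Country A would get 5.
- T1: Country B compares 5, 7, 6 and picks Moderate; Country A would get 15.
- T2: Country B compares 9, 11, 1 and picks Moderate; Country A would get 11.
- T3: Country B compares 14, 13, 8 and picks Free; Country A would get 3.
- T4: Country B compares 15, 5, 4 and picks Free; Country A would get 9.
Maximizing over 5, 15, 11, 3, 9, Country A chooses T1. Subgame-perfect outcome: (T1, Moderate) with payoffs (15, 7).

T1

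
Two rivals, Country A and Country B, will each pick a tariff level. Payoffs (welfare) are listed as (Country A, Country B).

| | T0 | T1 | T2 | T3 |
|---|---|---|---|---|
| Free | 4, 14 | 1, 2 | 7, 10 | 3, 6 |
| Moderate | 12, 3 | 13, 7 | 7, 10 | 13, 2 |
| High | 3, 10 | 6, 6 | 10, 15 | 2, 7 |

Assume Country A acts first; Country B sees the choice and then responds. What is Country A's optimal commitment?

Backward induction with Country A moving first.
- Free: BR = T0, leader payoff 4.
- Moderate: BR = T2, leader payoff 7.
- High: BR = T2, leader payoff 10.
Maximizing over 4, 7, 10, Country A chooses High. Subgame-perfect outcome: (High, T2) with payoffs (10, 15).

High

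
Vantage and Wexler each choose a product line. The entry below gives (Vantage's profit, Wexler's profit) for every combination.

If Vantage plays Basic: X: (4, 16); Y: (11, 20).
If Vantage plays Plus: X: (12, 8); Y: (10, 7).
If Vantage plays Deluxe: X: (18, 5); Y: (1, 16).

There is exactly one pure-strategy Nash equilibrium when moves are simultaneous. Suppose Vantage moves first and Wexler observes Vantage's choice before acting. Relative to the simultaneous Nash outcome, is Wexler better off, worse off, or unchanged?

Solve by backward induction (Vantage leads).
- Basic: BR = Y, leader payoff 11.
- Plus: BR = X, leader payoff 12.
- Deluxe: BR = Y, leader payoff 1.
Vantage's induced payoffs are 11, 12, 1, so Vantage commits to Plus. Subgame-perfect outcome: (Plus, X) with payoffs (12, 8).
Now find the simultaneous Nash equilibrium.
Vantage's best replies: X→Deluxe; Y→Basic.
Wexler's best replies: Basic→Y; Plus→X; Deluxe→Y.
Only (Basic, Y) has each player best-responding; Nash payoffs (11, 20).
Wexler earns 8 sequentially versus 20 at the Nash outcome: worse off.

worse off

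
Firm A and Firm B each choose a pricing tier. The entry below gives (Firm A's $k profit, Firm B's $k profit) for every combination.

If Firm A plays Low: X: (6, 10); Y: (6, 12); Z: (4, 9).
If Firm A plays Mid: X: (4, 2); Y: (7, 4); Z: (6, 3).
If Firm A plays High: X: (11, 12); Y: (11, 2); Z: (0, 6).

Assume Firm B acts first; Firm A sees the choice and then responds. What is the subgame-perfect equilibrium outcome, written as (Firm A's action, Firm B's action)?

(High, X)

Solve by backward induction (Firm B leads).
- X: BR = High, leader payoff 12.
- Y: BR = High, leader payoff 2.
- Z: BR = Mid, leader payoff 3.
Maximizing over 12, 2, 3, Firm B chooses X. Subgame-perfect outcome: (High, X) with payoffs (11, 12).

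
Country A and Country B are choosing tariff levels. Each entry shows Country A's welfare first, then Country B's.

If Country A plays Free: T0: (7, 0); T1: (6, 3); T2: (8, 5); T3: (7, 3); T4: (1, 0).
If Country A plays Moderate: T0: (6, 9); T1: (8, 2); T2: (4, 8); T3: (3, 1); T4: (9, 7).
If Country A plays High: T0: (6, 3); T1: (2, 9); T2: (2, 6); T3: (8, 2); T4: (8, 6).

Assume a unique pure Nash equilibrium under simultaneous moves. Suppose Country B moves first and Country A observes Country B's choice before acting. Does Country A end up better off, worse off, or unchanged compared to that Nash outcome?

Work backward from Country A's decision.
- T0: Country A compares 7, 6, 6 and picks Free; Country B would get 0.
- T1: Country A compares 6, 8, 2 and picks Moderate; Country B would get 2.
- T2: Country A compares 8, 4, 2 and picks Free; Country B would get 5.
- T3: Country A compares 7, 3, 8 and picks High; Country B would get 2.
- T4: Country A compares 1, 9, 8 and picks Moderate; Country B would get 7.
Among 0, 2, 5, 2, 7, the best is 7 at T4. Subgame-perfect outcome: (Moderate, T4) with payoffs (9, 7).
For the simultaneous game, intersect best replies.
Country A's best replies: T0→Free; T1→Moderate; T2→Free; T3→High; T4→Moderate.
Country B's best replies: Free→T2; Moderate→T0; High→T1.
The unique mutual best reply is (Free, T2), giving (8, 5).
Country A earns 9 sequentially versus 8 at the Nash outcome: better off.

better off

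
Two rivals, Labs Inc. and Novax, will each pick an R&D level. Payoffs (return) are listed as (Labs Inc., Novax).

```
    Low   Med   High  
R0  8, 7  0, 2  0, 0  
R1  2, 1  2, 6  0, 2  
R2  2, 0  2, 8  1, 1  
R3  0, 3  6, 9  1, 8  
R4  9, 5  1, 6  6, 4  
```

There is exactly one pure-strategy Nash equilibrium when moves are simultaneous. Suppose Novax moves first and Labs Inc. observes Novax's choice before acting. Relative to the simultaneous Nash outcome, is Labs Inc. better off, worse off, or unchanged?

unchanged

Backward induction with Novax moving first.
- Low: BR = R4, leader payoff 5.
- Med: BR = R3, leader payoff 9.
- High: BR = R4, leader payoff 4.
Novax's induced payoffs are 5, 9, 4, so Novax commits to Med. Subgame-perfect outcome: (R3, Med) with payoffs (6, 9).
Under simultaneous play:
Labs Inc.'s best replies: Low→R4; Med→R3; High→R4.
Novax's best replies: R0→Low; R1→Med; R2→Med; R3→Med; R4→Med.
Only (R3, Med) has each player best-responding; Nash payoffs (6, 9).
Labs Inc. earns 6 sequentially versus 6 at the Nash outcome: unchanged.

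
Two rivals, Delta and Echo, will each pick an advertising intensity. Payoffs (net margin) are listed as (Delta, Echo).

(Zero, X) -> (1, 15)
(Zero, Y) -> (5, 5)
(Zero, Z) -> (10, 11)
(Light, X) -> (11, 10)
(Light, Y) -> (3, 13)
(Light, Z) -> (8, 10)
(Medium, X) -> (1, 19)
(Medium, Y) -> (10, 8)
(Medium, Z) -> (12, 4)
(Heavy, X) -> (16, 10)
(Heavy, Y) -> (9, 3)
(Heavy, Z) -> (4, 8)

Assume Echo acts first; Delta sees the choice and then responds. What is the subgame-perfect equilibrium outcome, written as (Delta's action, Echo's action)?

Solve by backward induction (Echo leads).
- X: Delta compares 1, 11, 1, 16 and picks Heavy; Echo would get 10.
- Y: Delta compares 5, 3, 10, 9 and picks Medium; Echo would get 8.
- Z: Delta compares 10, 8, 12, 4 and picks Medium; Echo would get 4.
Maximizing over 10, 8, 4, Echo chooses X. Subgame-perfect outcome: (Heavy, X) with payoffs (16, 10).

(Heavy, X)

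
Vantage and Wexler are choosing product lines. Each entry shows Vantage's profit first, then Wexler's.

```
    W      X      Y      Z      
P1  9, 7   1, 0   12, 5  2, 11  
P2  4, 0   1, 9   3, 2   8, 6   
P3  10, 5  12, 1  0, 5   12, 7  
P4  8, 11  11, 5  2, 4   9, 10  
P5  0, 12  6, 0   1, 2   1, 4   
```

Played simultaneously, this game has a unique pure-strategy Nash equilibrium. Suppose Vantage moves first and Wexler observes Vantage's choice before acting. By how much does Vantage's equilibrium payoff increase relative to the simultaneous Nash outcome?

Wexler best-responds to each possible Vantage move:
- P1: Wexler compares 7, 0, 5, 11 and picks Z; Vantage would get 2.
- P2: Wexler compares 0, 9, 2, 6 and picks X; Vantage would get 1.
- P3: Wexler compares 5, 1, 5, 7 and picks Z; Vantage would get 12.
- P4: Wexler compares 11, 5, 4, 10 and picks W; Vantage would get 8.
- P5: Wexler compares 12, 0, 2, 4 and picks W; Vantage would get 0.
Maximizing over 2, 1, 12, 8, 0, Vantage chooses P3. Subgame-perfect outcome: (P3, Z) with payoffs (12, 7).
Now find the simultaneous Nash equilibrium.
Vantage's best replies: W→P3; X→P3; Y→P1; Z→P3.
Wexler's best replies: P1→Z; P2→X; P3→Z; P4→W; P5→W.
Only (P3, Z) has each player best-responding; Nash payoffs (12, 7).
Vantage's commitment gain: 12 − 12 = 0.

0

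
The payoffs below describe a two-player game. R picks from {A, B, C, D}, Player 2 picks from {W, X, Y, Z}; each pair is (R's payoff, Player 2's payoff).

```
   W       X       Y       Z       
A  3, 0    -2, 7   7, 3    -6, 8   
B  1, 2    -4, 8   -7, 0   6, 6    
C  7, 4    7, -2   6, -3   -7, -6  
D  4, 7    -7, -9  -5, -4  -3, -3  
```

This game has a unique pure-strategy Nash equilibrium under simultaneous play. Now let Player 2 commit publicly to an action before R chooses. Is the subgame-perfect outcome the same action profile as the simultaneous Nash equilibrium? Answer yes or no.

R best-responds to each possible Player 2 move:
- W → R plays C (best of 3, 1, 7, 4); Player 2 gets 4.
- X → R plays C (best of -2, -4, 7, -7); Player 2 gets -2.
- Y → R plays A (best of 7, -7, 6, -5); Player 2 gets 3.
- Z → R plays B (best of -6, 6, -7, -3); Player 2 gets 6.
Among 4, -2, 3, 6, the best is 6 at Z. Subgame-perfect outcome: (B, Z) with payoffs (6, 6).
For the simultaneous game, intersect best replies.
R's best replies: W→C; X→C; Y→A; Z→B.
Player 2's best replies: A→Z; B→X; C→W; D→W.
The unique mutual best reply is (C, W), giving (7, 4).
Sequential outcome (B, Z) differs from the Nash profile (C, W).

no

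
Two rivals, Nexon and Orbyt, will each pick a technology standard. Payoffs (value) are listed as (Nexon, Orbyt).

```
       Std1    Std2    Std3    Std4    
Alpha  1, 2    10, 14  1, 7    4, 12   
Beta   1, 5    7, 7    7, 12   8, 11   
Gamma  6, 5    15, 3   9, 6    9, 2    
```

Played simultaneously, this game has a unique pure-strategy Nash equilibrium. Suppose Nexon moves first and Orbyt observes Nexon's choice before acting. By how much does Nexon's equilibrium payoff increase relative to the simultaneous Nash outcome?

1

Solve by backward induction (Nexon leads).
- Alpha: Orbyt compares 2, 14, 7, 12 and picks Std2; Nexon would get 10.
- Beta: Orbyt compares 5, 7, 12, 11 and picks Std3; Nexon would get 7.
- Gamma: Orbyt compares 5, 3, 6, 2 and picks Std3; Nexon would get 9.
Nexon's induced payoffs are 10, 7, 9, so Nexon commits to Alpha. Subgame-perfect outcome: (Alpha, Std2) with payoffs (10, 14).
Under simultaneous play:
Nexon's best replies: Std1→Gamma; Std2→Gamma; Std3→Gamma; Std4→Gamma.
Orbyt's best replies: Alpha→Std2; Beta→Std3; Gamma→Std3.
Only (Gamma, Std3) has each player best-responding; Nash payoffs (9, 6).
Nexon's commitment gain: 10 − 9 = 1.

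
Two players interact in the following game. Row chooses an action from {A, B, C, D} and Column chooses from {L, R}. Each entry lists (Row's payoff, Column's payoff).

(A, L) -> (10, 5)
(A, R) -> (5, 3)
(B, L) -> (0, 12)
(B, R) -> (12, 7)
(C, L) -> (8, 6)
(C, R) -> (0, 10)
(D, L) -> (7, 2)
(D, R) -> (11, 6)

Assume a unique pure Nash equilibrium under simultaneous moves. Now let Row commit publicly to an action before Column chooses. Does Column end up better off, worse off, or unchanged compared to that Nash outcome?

Column best-responds to each possible Row move:
- A: BR = L, leader payoff 10.
- B: BR = L, leader payoff 0.
- C: BR = R, leader payoff 0.
- D: BR = R, leader payoff 11.
Maximizing over 10, 0, 0, 11, Row chooses D. Subgame-perfect outcome: (D, R) with payoffs (11, 6).
Under simultaneous play:
Row's best replies: L→A; R→B.
Column's best replies: A→L; B→L; C→R; D→R.
The unique mutual best reply is (A, L), giving (10, 5).
Column earns 6 sequentially versus 5 at the Nash outcome: better off.

better off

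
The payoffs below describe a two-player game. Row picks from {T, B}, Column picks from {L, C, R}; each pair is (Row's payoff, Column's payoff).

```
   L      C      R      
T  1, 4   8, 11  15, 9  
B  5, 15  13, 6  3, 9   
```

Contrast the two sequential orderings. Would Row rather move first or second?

first

If Row leads: Column's best replies are T→C, B→L; Row's induced payoffs 8, 5; outcome (T, C), payoffs (8, 11).
If Column leads: Row's best replies are L→B, C→B, R→T; Column's induced payoffs 15, 6, 9; outcome (B, L), payoffs (5, 15).
Row gets 8 moving first and 5 moving second, so Row prefers to move first.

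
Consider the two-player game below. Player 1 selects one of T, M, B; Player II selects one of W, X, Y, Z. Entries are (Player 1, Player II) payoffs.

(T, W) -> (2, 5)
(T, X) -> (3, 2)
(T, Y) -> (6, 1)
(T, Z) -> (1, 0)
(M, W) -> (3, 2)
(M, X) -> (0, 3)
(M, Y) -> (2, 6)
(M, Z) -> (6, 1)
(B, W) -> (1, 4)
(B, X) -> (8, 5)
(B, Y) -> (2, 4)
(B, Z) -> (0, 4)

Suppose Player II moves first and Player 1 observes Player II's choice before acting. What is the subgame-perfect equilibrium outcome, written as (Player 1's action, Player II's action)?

Work backward from Player 1's decision.
- W → Player 1 plays M (best of 2, 3, 1); Player II gets 2.
- X → Player 1 plays B (best of 3, 0, 8); Player II gets 5.
- Y → Player 1 plays T (best of 6, 2, 2); Player II gets 1.
- Z → Player 1 plays M (best of 1, 6, 0); Player II gets 1.
Among 2, 5, 1, 1, the best is 5 at X. Subgame-perfect outcome: (B, X) with payoffs (8, 5).

(B, X)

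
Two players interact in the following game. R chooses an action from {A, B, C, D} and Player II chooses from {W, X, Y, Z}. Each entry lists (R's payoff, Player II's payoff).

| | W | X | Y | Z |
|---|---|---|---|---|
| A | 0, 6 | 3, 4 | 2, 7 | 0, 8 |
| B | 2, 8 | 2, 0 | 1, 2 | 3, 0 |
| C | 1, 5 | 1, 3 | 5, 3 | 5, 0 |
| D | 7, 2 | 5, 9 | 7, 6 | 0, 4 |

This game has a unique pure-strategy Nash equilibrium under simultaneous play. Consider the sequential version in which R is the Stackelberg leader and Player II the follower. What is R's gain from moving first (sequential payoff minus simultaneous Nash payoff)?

0

Player II best-responds to each possible R move:
- A: Player II compares 6, 4, 7, 8 and picks Z; R would get 0.
- B: Player II compares 8, 0, 2, 0 and picks W; R would get 2.
- C: Player II compares 5, 3, 3, 0 and picks W; R would get 1.
- D: Player II compares 2, 9, 6, 4 and picks X; R would get 5.
Among 0, 2, 1, 5, the best is 5 at D. Subgame-perfect outcome: (D, X) with payoffs (5, 9).
Now find the simultaneous Nash equilibrium.
R's best replies: W→D; X→D; Y→D; Z→C.
Player II's best replies: A→Z; B→W; C→W; D→X.
The unique mutual best reply is (D, X), giving (5, 9).
R's commitment gain: 5 − 5 = 0.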